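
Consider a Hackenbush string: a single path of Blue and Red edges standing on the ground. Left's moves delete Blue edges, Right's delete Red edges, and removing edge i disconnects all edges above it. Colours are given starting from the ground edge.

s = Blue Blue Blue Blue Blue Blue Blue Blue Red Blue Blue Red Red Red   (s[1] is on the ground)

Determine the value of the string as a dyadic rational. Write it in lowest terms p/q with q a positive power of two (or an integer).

497/64

Prefix values for Blue Blue Blue Blue Blue Blue Blue Blue Red Blue Blue Red Red Red via {L|R} + simplicity:
B: Left { 0 }, Right { — } -> simplest 1
BB: Left { 0; 1 }, Right { — } -> simplest 2
BBB: Left { 0; 1; 2 }, Right { — } -> simplest 3
BBBB: Left { 0; 1; 2; 3 }, Right { — } -> simplest 4
BBBBB: Left { 0; 1; 2; 3; 4 }, Right { — } -> simplest 5
BBBBBB: Left { 0; 1; 2; 3; 4; 5 }, Right { — } -> simplest 6
BBBBBBB: Left { 0; 1; 2; 3; 4; 5; 6 }, Right { — } -> simplest 7
BBBBBBBB: Left { 0; 1; 2; 3; 4; 5; 6; 7 }, Right { — } -> simplest 8
BBBBBBBBR: Left { 0; 1; 2; 3; 4; 5; 6; 7 }, Right { 8 } -> simplest 15/2
BBBBBBBBRB: Left { 0; 1; 2; 3; 4; 5; 6; 7; 15/2 }, Right { 8 } -> simplest 31/4
BBBBBBBBRBB: Left { 0; 1; 2; 3; 4; 5; 6; 7; 15/2; 31/4 }, Right { 8 } -> simplest 63/8
BBBBBBBBRBBR: Left { 0; 1; 2; 3; 4; 5; 6; 7; 15/2; 31/4 }, Right { 63/8; 8 } -> simplest 125/16
BBBBBBBBRBBRR: Left { 0; 1; 2; 3; 4; 5; 6; 7; 15/2; 31/4 }, Right { 125/16; 63/8; 8 } -> simplest 249/32
BBBBBBBBRBBRRR: Left { 0; 1; 2; 3; 4; 5; 6; 7; 15/2; 31/4 }, Right { 249/32; 125/16; 63/8; 8 } -> simplest 497/64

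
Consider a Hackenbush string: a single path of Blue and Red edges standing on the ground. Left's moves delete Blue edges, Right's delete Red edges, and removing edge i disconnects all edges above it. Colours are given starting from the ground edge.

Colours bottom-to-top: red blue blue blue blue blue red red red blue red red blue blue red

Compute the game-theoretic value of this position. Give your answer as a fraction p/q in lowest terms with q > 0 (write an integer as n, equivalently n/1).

1 of 15 · r · max L −∞ · min R 0 => -1
2 of 15 · rb · max L -1 · min R 0 => -1/2
3 of 15 · rbb · max L -1/2 · min R 0 => -1/4
4 of 15 · rbbb · max L -1/4 · min R 0 => -1/8
5 of 15 · rbbbb · max L -1/8 · min R 0 => -1/16
6 of 15 · rbbbbb · max L -1/16 · min R 0 => -1/32
7 of 15 · rbbbbbr · max L -1/16 · min R -1/32 => -3/64
8 of 15 · rbbbbbrr · max L -1/16 · min R -3/64 => -7/128
9 of 15 · rbbbbbrrr · max L -1/16 · min R -7/128 => -15/256
10 of 15 · rbbbbbrrrb · max L -15/256 · min R -7/128 => -29/512
11 of 15 · rbbbbbrrrbr · max L -15/256 · min R -29/512 => -59/1024
12 of 15 · rbbbbbrrrbrr · max L -15/256 · min R -59/1024 => -119/2048
13 of 15 · rbbbbbrrrbrrb · max L -119/2048 · min R -59/1024 => -237/4096
14 of 15 · rbbbbbrrrbrrbb · max L -237/4096 · min R -59/1024 => -473/8192
15 of 15 · rbbbbbrrrbrrbbr · max L -237/4096 · min R -473/8192 => -947/16384

-947/16384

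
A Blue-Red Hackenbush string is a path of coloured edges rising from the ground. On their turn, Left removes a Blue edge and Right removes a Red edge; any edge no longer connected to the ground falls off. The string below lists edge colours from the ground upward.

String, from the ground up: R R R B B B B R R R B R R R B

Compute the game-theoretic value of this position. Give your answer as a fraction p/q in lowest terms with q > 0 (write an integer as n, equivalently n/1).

Build G(s[:k]) for k = 1..15, string s = R R R B B B B R R R B R R R B.
R: Left {  }, Right { 0 } — simplest -1
RR: Left {  }, Right { -1, 0 } — simplest -2
RRR: Left {  }, Right { -2, -1, 0 } — simplest -3
RRRB: Left { -3 }, Right { -2, -1, 0 } — simplest -5/2
RRRBB: Left { -3, -5/2 }, Right { -2, -1, 0 } — simplest -9/4
RRRBBB: Left { -3, -5/2, -9/4 }, Right { -2, -1, 0 } — simplest -17/8
RRRBBBB: Left { -3, -5/2, -9/4, -17/8 }, Right { -2, -1, 0 } — simplest -33/16
RRRBBBBR: Left { -3, -5/2, -9/4, -17/8 }, Right { -33/16, -2, -1, 0 } — simplest -67/32
RRRBBBBRR: Left { -3, -5/2, -9/4, -17/8 }, Right { -67/32, -33/16, -2, -1, 0 } — simplest -135/64
RRRBBBBRRR: Left { -3, -5/2, -9/4, -17/8 }, Right { -135/64, -67/32, -33/16, -2, -1, 0 } — simplest -271/128
RRRBBBBRRRB: Left { -3, -5/2, -9/4, -17/8, -271/128 }, Right { -135/64, -67/32, -33/16, -2, -1, 0 } — simplest -541/256
RRRBBBBRRRBR: Left { -3, -5/2, -9/4, -17/8, -271/128 }, Right { -541/256, -135/64, -67/32, -33/16, -2, -1, 0 } — simplest -1083/512
RRRBBBBRRRBRR: Left { -3, -5/2, -9/4, -17/8, -271/128 }, Right { -1083/512, -541/256, -135/64, -67/32, -33/16, -2, -1, 0 } — simplest -2167/1024
RRRBBBBRRRBRRR: Left { -3, -5/2, -9/4, -17/8, -271/128 }, Right { -2167/1024, -1083/512, -541/256, -135/64, -67/32, -33/16, -2, -1, 0 } — simplest -4335/2048
RRRBBBBRRRBRRRB: Left { -3, -5/2, -9/4, -17/8, -271/128, -4335/2048 }, Right { -2167/1024, -1083/512, -541/256, -135/64, -67/32, -33/16, -2, -1, 0 } — simplest -8669/4096

-8669/4096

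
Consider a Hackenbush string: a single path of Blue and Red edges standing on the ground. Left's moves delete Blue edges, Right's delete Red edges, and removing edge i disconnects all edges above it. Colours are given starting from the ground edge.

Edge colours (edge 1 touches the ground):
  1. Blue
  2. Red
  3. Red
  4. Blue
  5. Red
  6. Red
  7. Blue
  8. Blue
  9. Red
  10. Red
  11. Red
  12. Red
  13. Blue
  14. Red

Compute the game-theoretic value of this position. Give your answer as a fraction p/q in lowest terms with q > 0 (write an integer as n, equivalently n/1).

2437/8192

Recurse on prefixes of the 14-edge string Blue Red Red Blue Red Red Blue Blue Red Red Red Red Blue Red:
1 of 14 · B · max L 0 · min R +∞ so 1
2 of 14 · BR · max L 0 · min R 1 so 1/2
3 of 14 · BRR · max L 0 · min R 1/2 so 1/4
4 of 14 · BRRB · max L 1/4 · min R 1/2 so 3/8
5 of 14 · BRRBR · max L 1/4 · min R 3/8 so 5/16
6 of 14 · BRRBRR · max L 1/4 · min R 5/16 so 9/32
7 of 14 · BRRBRRB · max L 9/32 · min R 5/16 so 19/64
8 of 14 · BRRBRRBB · max L 19/64 · min R 5/16 so 39/128
9 of 14 · BRRBRRBBR · max L 19/64 · min R 39/128 so 77/256
10 of 14 · BRRBRRBBRR · max L 19/64 · min R 77/256 so 153/512
11 of 14 · BRRBRRBBRRR · max L 19/64 · min R 153/512 so 305/1024
12 of 14 · BRRBRRBBRRRR · max L 19/64 · min R 305/1024 so 609/2048
13 of 14 · BRRBRRBBRRRRB · max L 609/2048 · min R 305/1024 so 1219/4096
14 of 14 · BRRBRRBBRRRRBR · max L 609/2048 · min R 1219/4096 so 2437/8192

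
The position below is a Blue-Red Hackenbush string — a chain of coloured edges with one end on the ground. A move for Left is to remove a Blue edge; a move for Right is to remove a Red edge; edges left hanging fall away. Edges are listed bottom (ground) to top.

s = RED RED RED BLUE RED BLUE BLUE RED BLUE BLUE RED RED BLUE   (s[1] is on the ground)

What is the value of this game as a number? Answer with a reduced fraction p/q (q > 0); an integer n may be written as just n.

-2637/1024

1 of 13 · R · max L −∞ · min R 0 — -1
2 of 13 · RR · max L −∞ · min R -1 — -2
3 of 13 · RRR · max L −∞ · min R -2 — -3
4 of 13 · RRRB · max L -3 · min R -2 — -5/2
5 of 13 · RRRBR · max L -3 · min R -5/2 — -11/4
6 of 13 · RRRBRB · max L -11/4 · min R -5/2 — -21/8
7 of 13 · RRRBRBB · max L -21/8 · min R -5/2 — -41/16
8 of 13 · RRRBRBBR · max L -21/8 · min R -41/16 — -83/32
9 of 13 · RRRBRBBRB · max L -83/32 · min R -41/16 — -165/64
10 of 13 · RRRBRBBRBB · max L -165/64 · min R -41/16 — -329/128
11 of 13 · RRRBRBBRBBR · max L -165/64 · min R -329/128 — -659/256
12 of 13 · RRRBRBBRBBRR · max L -165/64 · min R -659/256 — -1319/512
13 of 13 · RRRBRBBRBBRRB · max L -1319/512 · min R -659/256 — -2637/1024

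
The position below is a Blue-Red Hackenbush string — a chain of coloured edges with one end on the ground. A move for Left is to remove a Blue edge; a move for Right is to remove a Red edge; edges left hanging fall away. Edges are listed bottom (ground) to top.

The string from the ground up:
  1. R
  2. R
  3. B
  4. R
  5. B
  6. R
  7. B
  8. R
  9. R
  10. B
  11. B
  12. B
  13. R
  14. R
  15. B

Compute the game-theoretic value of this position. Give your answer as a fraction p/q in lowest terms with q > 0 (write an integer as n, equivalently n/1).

Build g(s[:k]) for k = 1..15, string s = R R B R B R B R R B B B R R B.
g_1 [R]  L=[(no moves)]  R=[0]  so -1
g_2 [RR]  L=[(no moves)]  R=[-1,0]  so -2
g_3 [RRB]  L=[-2]  R=[-1,0]  so -3/2
g_4 [RRBR]  L=[-2]  R=[-3/2,-1,0]  so -7/4
g_5 [RRBRB]  L=[-2,-7/4]  R=[-3/2,-1,0]  so -13/8
g_6 [RRBRBR]  L=[-2,-7/4]  R=[-13/8,-3/2,-1,0]  so -27/16
g_7 [RRBRBRB]  L=[-2,-7/4,-27/16]  R=[-13/8,-3/2,-1,0]  so -53/32
g_8 [RRBRBRBR]  L=[-2,-7/4,-27/16]  R=[-53/32,-13/8,-3/2,-1,0]  so -107/64
g_9 [RRBRBRBRR]  L=[-2,-7/4,-27/16]  R=[-107/64,-53/32,-13/8,-3/2,-1,0]  so -215/128
g_10 [RRBRBRBRRB]  L=[-2,-7/4,-27/16,-215/128]  R=[-107/64,-53/32,-13/8,-3/2,-1,0]  so -429/256
g_11 [RRBRBRBRRBB]  L=[-2,-7/4,-27/16,-215/128,-429/256]  R=[-107/64,-53/32,-13/8,-3/2,-1,0]  so -857/512
g_12 [RRBRBRBRRBBB]  L=[-2,-7/4,-27/16,-215/128,-429/256,-857/512]  R=[-107/64,-53/32,-13/8,-3/2,-1,0]  so -1713/1024
g_13 [RRBRBRBRRBBBR]  L=[-2,-7/4,-27/16,-215/128,-429/256,-857/512]  R=[-1713/1024,-107/64,-53/32,-13/8,-3/2,-1,0]  so -3427/2048
g_14 [RRBRBRBRRBBBRR]  L=[-2,-7/4,-27/16,-215/128,-429/256,-857/512]  R=[-3427/2048,-1713/1024,-107/64,-53/32,-13/8,-3/2,-1,0]  so -6855/4096
g_15 [RRBRBRBRRBBBRRB]  L=[-2,-7/4,-27/16,-215/128,-429/256,-857/512,-6855/4096]  R=[-3427/2048,-1713/1024,-107/64,-53/32,-13/8,-3/2,-1,0]  so -13709/8192

-13709/8192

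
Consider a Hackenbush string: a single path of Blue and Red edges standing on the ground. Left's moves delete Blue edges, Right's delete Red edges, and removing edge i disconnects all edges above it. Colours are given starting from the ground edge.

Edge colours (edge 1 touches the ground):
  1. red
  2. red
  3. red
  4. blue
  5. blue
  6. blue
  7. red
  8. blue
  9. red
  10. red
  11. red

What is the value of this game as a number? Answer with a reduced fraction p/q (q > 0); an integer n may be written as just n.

-559/256

v_1 [r]  L=[—]  R=[0]  = -1
v_2 [rr]  L=[—]  R=[-1, 0]  = -2
v_3 [rrr]  L=[—]  R=[-2, -1, 0]  = -3
v_4 [rrrb]  L=[-3]  R=[-2, -1, 0]  = -5/2
v_5 [rrrbb]  L=[-3, -5/2]  R=[-2, -1, 0]  = -9/4
v_6 [rrrbbb]  L=[-3, -5/2, -9/4]  R=[-2, -1, 0]  = -17/8
v_7 [rrrbbbr]  L=[-3, -5/2, -9/4]  R=[-17/8, -2, -1, 0]  = -35/16
v_8 [rrrbbbrb]  L=[-3, -5/2, -9/4, -35/16]  R=[-17/8, -2, -1, 0]  = -69/32
v_9 [rrrbbbrbr]  L=[-3, -5/2, -9/4, -35/16]  R=[-69/32, -17/8, -2, -1, 0]  = -139/64
v_10 [rrrbbbrbrr]  L=[-3, -5/2, -9/4, -35/16]  R=[-139/64, -69/32, -17/8, -2, -1, 0]  = -279/128
v_11 [rrrbbbrbrrr]  L=[-3, -5/2, -9/4, -35/16]  R=[-279/128, -139/64, -69/32, -17/8, -2, -1, 0]  = -559/256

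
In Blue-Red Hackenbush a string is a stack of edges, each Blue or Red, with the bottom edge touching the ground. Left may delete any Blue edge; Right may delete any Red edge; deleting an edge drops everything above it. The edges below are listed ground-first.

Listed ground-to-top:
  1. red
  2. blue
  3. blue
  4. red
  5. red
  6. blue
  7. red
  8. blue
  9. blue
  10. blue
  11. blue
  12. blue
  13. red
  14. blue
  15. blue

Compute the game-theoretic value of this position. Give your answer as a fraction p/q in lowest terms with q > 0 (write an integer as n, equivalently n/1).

step 1: add red to get r; options L={ — } R={ 0 } so -1
step 2: add blue to get rb; options L={ -1 } R={ 0 } so -1/2
step 3: add blue to get rbb; options L={ -1 -1/2 } R={ 0 } so -1/4
step 4: add red to get rbbr; options L={ -1 -1/2 } R={ -1/4 0 } so -3/8
step 5: add red to get rbbrr; options L={ -1 -1/2 } R={ -3/8 -1/4 0 } so -7/16
step 6: add blue to get rbbrrb; options L={ -1 -1/2 -7/16 } R={ -3/8 -1/4 0 } so -13/32
step 7: add red to get rbbrrbr; options L={ -1 -1/2 -7/16 } R={ -13/32 -3/8 -1/4 0 } so -27/64
step 8: add blue to get rbbrrbrb; options L={ -1 -1/2 -7/16 -27/64 } R={ -13/32 -3/8 -1/4 0 } so -53/128
step 9: add blue to get rbbrrbrbb; options L={ -1 -1/2 -7/16 -27/64 -53/128 } R={ -13/32 -3/8 -1/4 0 } so -105/256
step 10: add blue to get rbbrrbrbbb; options L={ -1 -1/2 -7/16 -27/64 -53/128 -105/256 } R={ -13/32 -3/8 -1/4 0 } so -209/512
step 11: add blue to get rbbrrbrbbbb; options L={ -1 -1/2 -7/16 -27/64 -53/128 -105/256 -209/512 } R={ -13/32 -3/8 -1/4 0 } so -417/1024
step 12: add blue to get rbbrrbrbbbbb; options L={ -1 -1/2 -7/16 -27/64 -53/128 -105/256 -209/512 -417/1024 } R={ -13/32 -3/8 -1/4 0 } so -833/2048
step 13: add red to get rbbrrbrbbbbbr; options L={ -1 -1/2 -7/16 -27/64 -53/128 -105/256 -209/512 -417/1024 } R={ -833/2048 -13/32 -3/8 -1/4 0 } so -1667/4096
step 14: add blue to get rbbrrbrbbbbbrb; options L={ -1 -1/2 -7/16 -27/64 -53/128 -105/256 -209/512 -417/1024 -1667/4096 } R={ -833/2048 -13/32 -3/8 -1/4 0 } so -3333/8192
step 15: add blue to get rbbrrbrbbbbbrbb; options L={ -1 -1/2 -7/16 -27/64 -53/128 -105/256 -209/512 -417/1024 -1667/4096 -3333/8192 } R={ -833/2048 -13/32 -3/8 -1/4 0 } so -6665/16384

-6665/16384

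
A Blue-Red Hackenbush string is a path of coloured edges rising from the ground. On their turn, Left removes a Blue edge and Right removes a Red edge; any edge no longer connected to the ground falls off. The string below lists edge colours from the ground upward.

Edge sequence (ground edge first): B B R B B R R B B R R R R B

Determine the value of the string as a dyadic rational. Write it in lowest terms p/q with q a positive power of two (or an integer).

7363/4096

B: Left { 0 }, Right { ∅ } ⇒ simplest 1
BB: Left { 0 1 }, Right { ∅ } ⇒ simplest 2
BBR: Left { 0 1 }, Right { 2 } ⇒ simplest 3/2
BBRB: Left { 0 1 3/2 }, Right { 2 } ⇒ simplest 7/4
BBRBB: Left { 0 1 3/2 7/4 }, Right { 2 } ⇒ simplest 15/8
BBRBBR: Left { 0 1 3/2 7/4 }, Right { 15/8 2 } ⇒ simplest 29/16
BBRBBRR: Left { 0 1 3/2 7/4 }, Right { 29/16 15/8 2 } ⇒ simplest 57/32
BBRBBRRB: Left { 0 1 3/2 7/4 57/32 }, Right { 29/16 15/8 2 } ⇒ simplest 115/64
BBRBBRRBB: Left { 0 1 3/2 7/4 57/32 115/64 }, Right { 29/16 15/8 2 } ⇒ simplest 231/128
BBRBBRRBBR: Left { 0 1 3/2 7/4 57/32 115/64 }, Right { 231/128 29/16 15/8 2 } ⇒ simplest 461/256
BBRBBRRBBRR: Left { 0 1 3/2 7/4 57/32 115/64 }, Right { 461/256 231/128 29/16 15/8 2 } ⇒ simplest 921/512
BBRBBRRBBRRR: Left { 0 1 3/2 7/4 57/32 115/64 }, Right { 921/512 461/256 231/128 29/16 15/8 2 } ⇒ simplest 1841/1024
BBRBBRRBBRRRR: Left { 0 1 3/2 7/4 57/32 115/64 }, Right { 1841/1024 921/512 461/256 231/128 29/16 15/8 2 } ⇒ simplest 3681/2048
BBRBBRRBBRRRRB: Left { 0 1 3/2 7/4 57/32 115/64 3681/2048 }, Right { 1841/1024 921/512 461/256 231/128 29/16 15/8 2 } ⇒ simplest 7363/4096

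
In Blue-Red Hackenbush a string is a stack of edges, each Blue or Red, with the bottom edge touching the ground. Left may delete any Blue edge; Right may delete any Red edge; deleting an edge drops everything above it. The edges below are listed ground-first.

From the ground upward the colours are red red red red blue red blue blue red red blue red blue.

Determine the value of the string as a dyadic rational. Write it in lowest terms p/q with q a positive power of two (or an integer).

Prefix values for red red red red blue red blue blue red red blue red blue via {L|R} + simplicity:
1 of 13 · r · max L −∞ · min R 0 — -1
2 of 13 · rr · max L −∞ · min R -1 — -2
3 of 13 · rrr · max L −∞ · min R -2 — -3
4 of 13 · rrrr · max L −∞ · min R -3 — -4
5 of 13 · rrrrb · max L -4 · min R -3 — -7/2
6 of 13 · rrrrbr · max L -4 · min R -7/2 — -15/4
7 of 13 · rrrrbrb · max L -15/4 · min R -7/2 — -29/8
8 of 13 · rrrrbrbb · max L -29/8 · min R -7/2 — -57/16
9 of 13 · rrrrbrbbr · max L -29/8 · min R -57/16 — -115/32
10 of 13 · rrrrbrbbrr · max L -29/8 · min R -115/32 — -231/64
11 of 13 · rrrrbrbbrrb · max L -231/64 · min R -115/32 — -461/128
12 of 13 · rrrrbrbbrrbr · max L -231/64 · min R -461/128 — -923/256
13 of 13 · rrrrbrbbrrbrb · max L -923/256 · min R -461/128 — -1845/512

-1845/512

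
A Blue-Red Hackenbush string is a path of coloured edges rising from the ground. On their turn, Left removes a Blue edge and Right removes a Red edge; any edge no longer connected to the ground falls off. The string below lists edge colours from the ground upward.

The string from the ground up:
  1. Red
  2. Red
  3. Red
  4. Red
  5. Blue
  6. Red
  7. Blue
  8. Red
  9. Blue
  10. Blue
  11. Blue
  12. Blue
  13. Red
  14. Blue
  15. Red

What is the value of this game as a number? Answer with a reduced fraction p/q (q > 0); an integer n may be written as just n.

-7435/2048

value_1 [R]  L=[(no moves)]  R=[0]  — -1
value_2 [RR]  L=[(no moves)]  R=[-1, 0]  — -2
value_3 [RRR]  L=[(no moves)]  R=[-2, -1, 0]  — -3
value_4 [RRRR]  L=[(no moves)]  R=[-3, -2, -1, 0]  — -4
value_5 [RRRRB]  L=[-4]  R=[-3, -2, -1, 0]  — -7/2
value_6 [RRRRBR]  L=[-4]  R=[-7/2, -3, -2, -1, 0]  — -15/4
value_7 [RRRRBRB]  L=[-4, -15/4]  R=[-7/2, -3, -2, -1, 0]  — -29/8
value_8 [RRRRBRBR]  L=[-4, -15/4]  R=[-29/8, -7/2, -3, -2, -1, 0]  — -59/16
value_9 [RRRRBRBRB]  L=[-4, -15/4, -59/16]  R=[-29/8, -7/2, -3, -2, -1, 0]  — -117/32
value_10 [RRRRBRBRBB]  L=[-4, -15/4, -59/16, -117/32]  R=[-29/8, -7/2, -3, -2, -1, 0]  — -233/64
value_11 [RRRRBRBRBBB]  L=[-4, -15/4, -59/16, -117/32, -233/64]  R=[-29/8, -7/2, -3, -2, -1, 0]  — -465/128
value_12 [RRRRBRBRBBBB]  L=[-4, -15/4, -59/16, -117/32, -233/64, -465/128]  R=[-29/8, -7/2, -3, -2, -1, 0]  — -929/256
value_13 [RRRRBRBRBBBBR]  L=[-4, -15/4, -59/16, -117/32, -233/64, -465/128]  R=[-929/256, -29/8, -7/2, -3, -2, -1, 0]  — -1859/512
value_14 [RRRRBRBRBBBBRB]  L=[-4, -15/4, -59/16, -117/32, -233/64, -465/128, -1859/512]  R=[-929/256, -29/8, -7/2, -3, -2, -1, 0]  — -3717/1024
value_15 [RRRRBRBRBBBBRBR]  L=[-4, -15/4, -59/16, -117/32, -233/64, -465/128, -1859/512]  R=[-3717/1024, -929/256, -29/8, -7/2, -3, -2, -1, 0]  — -7435/2048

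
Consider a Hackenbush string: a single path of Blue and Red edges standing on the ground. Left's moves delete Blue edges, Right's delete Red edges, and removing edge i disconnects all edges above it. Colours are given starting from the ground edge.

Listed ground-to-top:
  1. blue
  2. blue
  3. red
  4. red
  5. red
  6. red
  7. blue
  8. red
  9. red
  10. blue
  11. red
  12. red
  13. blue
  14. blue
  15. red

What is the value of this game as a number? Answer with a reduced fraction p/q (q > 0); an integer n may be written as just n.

val_1 [b]  L=[0]  R=[(no moves)]  = 1
val_2 [bb]  L=[0,1]  R=[(no moves)]  = 2
val_3 [bbr]  L=[0,1]  R=[2]  = 3/2
val_4 [bbrr]  L=[0,1]  R=[3/2,2]  = 5/4
val_5 [bbrrr]  L=[0,1]  R=[5/4,3/2,2]  = 9/8
val_6 [bbrrrr]  L=[0,1]  R=[9/8,5/4,3/2,2]  = 17/16
val_7 [bbrrrrb]  L=[0,1,17/16]  R=[9/8,5/4,3/2,2]  = 35/32
val_8 [bbrrrrbr]  L=[0,1,17/16]  R=[35/32,9/8,5/4,3/2,2]  = 69/64
val_9 [bbrrrrbrr]  L=[0,1,17/16]  R=[69/64,35/32,9/8,5/4,3/2,2]  = 137/128
val_10 [bbrrrrbrrb]  L=[0,1,17/16,137/128]  R=[69/64,35/32,9/8,5/4,3/2,2]  = 275/256
val_11 [bbrrrrbrrbr]  L=[0,1,17/16,137/128]  R=[275/256,69/64,35/32,9/8,5/4,3/2,2]  = 549/512
val_12 [bbrrrrbrrbrr]  L=[0,1,17/16,137/128]  R=[549/512,275/256,69/64,35/32,9/8,5/4,3/2,2]  = 1097/1024
val_13 [bbrrrrbrrbrrb]  L=[0,1,17/16,137/128,1097/1024]  R=[549/512,275/256,69/64,35/32,9/8,5/4,3/2,2]  = 2195/2048
val_14 [bbrrrrbrrbrrbb]  L=[0,1,17/16,137/128,1097/1024,2195/2048]  R=[549/512,275/256,69/64,35/32,9/8,5/4,3/2,2]  = 4391/4096
val_15 [bbrrrrbrrbrrbbr]  L=[0,1,17/16,137/128,1097/1024,2195/2048]  R=[4391/4096,549/512,275/256,69/64,35/32,9/8,5/4,3/2,2]  = 8781/8192

8781/8192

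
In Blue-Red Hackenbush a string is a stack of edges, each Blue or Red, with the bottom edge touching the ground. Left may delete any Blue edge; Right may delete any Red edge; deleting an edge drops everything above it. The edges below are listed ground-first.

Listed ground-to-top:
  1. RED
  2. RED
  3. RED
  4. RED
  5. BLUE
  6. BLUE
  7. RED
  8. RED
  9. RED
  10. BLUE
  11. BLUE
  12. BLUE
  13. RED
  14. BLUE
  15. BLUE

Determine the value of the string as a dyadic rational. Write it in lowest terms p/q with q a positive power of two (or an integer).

-7049/2048

value_1 [R]  L=[—]  R=[0]  => -1
value_2 [RR]  L=[—]  R=[-1,0]  => -2
value_3 [RRR]  L=[—]  R=[-2,-1,0]  => -3
value_4 [RRRR]  L=[—]  R=[-3,-2,-1,0]  => -4
value_5 [RRRRB]  L=[-4]  R=[-3,-2,-1,0]  => -7/2
value_6 [RRRRBB]  L=[-4,-7/2]  R=[-3,-2,-1,0]  => -13/4
value_7 [RRRRBBR]  L=[-4,-7/2]  R=[-13/4,-3,-2,-1,0]  => -27/8
value_8 [RRRRBBRR]  L=[-4,-7/2]  R=[-27/8,-13/4,-3,-2,-1,0]  => -55/16
value_9 [RRRRBBRRR]  L=[-4,-7/2]  R=[-55/16,-27/8,-13/4,-3,-2,-1,0]  => -111/32
value_10 [RRRRBBRRRB]  L=[-4,-7/2,-111/32]  R=[-55/16,-27/8,-13/4,-3,-2,-1,0]  => -221/64
value_11 [RRRRBBRRRBB]  L=[-4,-7/2,-111/32,-221/64]  R=[-55/16,-27/8,-13/4,-3,-2,-1,0]  => -441/128
value_12 [RRRRBBRRRBBB]  L=[-4,-7/2,-111/32,-221/64,-441/128]  R=[-55/16,-27/8,-13/4,-3,-2,-1,0]  => -881/256
value_13 [RRRRBBRRRBBBR]  L=[-4,-7/2,-111/32,-221/64,-441/128]  R=[-881/256,-55/16,-27/8,-13/4,-3,-2,-1,0]  => -1763/512
value_14 [RRRRBBRRRBBBRB]  L=[-4,-7/2,-111/32,-221/64,-441/128,-1763/512]  R=[-881/256,-55/16,-27/8,-13/4,-3,-2,-1,0]  => -3525/1024
value_15 [RRRRBBRRRBBBRBB]  L=[-4,-7/2,-111/32,-221/64,-441/128,-1763/512,-3525/1024]  R=[-881/256,-55/16,-27/8,-13/4,-3,-2,-1,0]  => -7049/2048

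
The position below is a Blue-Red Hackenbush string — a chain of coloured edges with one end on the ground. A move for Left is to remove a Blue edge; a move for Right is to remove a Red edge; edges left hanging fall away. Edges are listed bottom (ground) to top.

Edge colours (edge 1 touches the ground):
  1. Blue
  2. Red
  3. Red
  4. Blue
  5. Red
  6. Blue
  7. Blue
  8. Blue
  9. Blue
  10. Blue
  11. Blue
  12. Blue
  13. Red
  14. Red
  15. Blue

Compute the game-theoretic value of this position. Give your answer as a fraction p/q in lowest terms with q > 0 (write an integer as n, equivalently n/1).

6131/16384

Build G(s[:k]) for k = 1..15, string s = Blue Red Red Blue Red Blue Blue Blue Blue Blue Blue Blue Red Red Blue.
step 1: add Blue to get B; options L={ 0 } R={ · } — 1
step 2: add Red to get BR; options L={ 0 } R={ 1 } — 1/2
step 3: add Red to get BRR; options L={ 0 } R={ 1/2, 1 } — 1/4
step 4: add Blue to get BRRB; options L={ 0, 1/4 } R={ 1/2, 1 } — 3/8
step 5: add Red to get BRRBR; options L={ 0, 1/4 } R={ 3/8, 1/2, 1 } — 5/16
step 6: add Blue to get BRRBRB; options L={ 0, 1/4, 5/16 } R={ 3/8, 1/2, 1 } — 11/32
step 7: add Blue to get BRRBRBB; options L={ 0, 1/4, 5/16, 11/32 } R={ 3/8, 1/2, 1 } — 23/64
step 8: add Blue to get BRRBRBBB; options L={ 0, 1/4, 5/16, 11/32, 23/64 } R={ 3/8, 1/2, 1 } — 47/128
step 9: add Blue to get BRRBRBBBB; options L={ 0, 1/4, 5/16, 11/32, 23/64, 47/128 } R={ 3/8, 1/2, 1 } — 95/256
step 10: add Blue to get BRRBRBBBBB; options L={ 0, 1/4, 5/16, 11/32, 23/64, 47/128, 95/256 } R={ 3/8, 1/2, 1 } — 191/512
step 11: add Blue to get BRRBRBBBBBB; options L={ 0, 1/4, 5/16, 11/32, 23/64, 47/128, 95/256, 191/512 } R={ 3/8, 1/2, 1 } — 383/1024
step 12: add Blue to get BRRBRBBBBBBB; options L={ 0, 1/4, 5/16, 11/32, 23/64, 47/128, 95/256, 191/512, 383/1024 } R={ 3/8, 1/2, 1 } — 767/2048
step 13: add Red to get BRRBRBBBBBBBR; options L={ 0, 1/4, 5/16, 11/32, 23/64, 47/128, 95/256, 191/512, 383/1024 } R={ 767/2048, 3/8, 1/2, 1 } — 1533/4096
step 14: add Red to get BRRBRBBBBBBBRR; options L={ 0, 1/4, 5/16, 11/32, 23/64, 47/128, 95/256, 191/512, 383/1024 } R={ 1533/4096, 767/2048, 3/8, 1/2, 1 } — 3065/8192
step 15: add Blue to get BRRBRBBBBBBBRRB; options L={ 0, 1/4, 5/16, 11/32, 23/64, 47/128, 95/256, 191/512, 383/1024, 3065/8192 } R={ 1533/4096, 767/2048, 3/8, 1/2, 1 } — 6131/16384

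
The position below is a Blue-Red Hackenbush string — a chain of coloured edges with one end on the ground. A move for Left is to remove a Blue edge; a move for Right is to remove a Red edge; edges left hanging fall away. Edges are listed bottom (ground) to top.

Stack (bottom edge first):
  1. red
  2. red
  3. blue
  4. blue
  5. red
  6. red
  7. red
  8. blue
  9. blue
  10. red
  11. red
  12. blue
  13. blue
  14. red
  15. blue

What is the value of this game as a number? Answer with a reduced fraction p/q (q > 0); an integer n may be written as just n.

1 of 15 · r · max L −∞ · min R 0 ⇒ -1
2 of 15 · rr · max L −∞ · min R -1 ⇒ -2
3 of 15 · rrb · max L -2 · min R -1 ⇒ -3/2
4 of 15 · rrbb · max L -3/2 · min R -1 ⇒ -5/4
5 of 15 · rrbbr · max L -3/2 · min R -5/4 ⇒ -11/8
6 of 15 · rrbbrr · max L -3/2 · min R -11/8 ⇒ -23/16
7 of 15 · rrbbrrr · max L -3/2 · min R -23/16 ⇒ -47/32
8 of 15 · rrbbrrrb · max L -47/32 · min R -23/16 ⇒ -93/64
9 of 15 · rrbbrrrbb · max L -93/64 · min R -23/16 ⇒ -185/128
10 of 15 · rrbbrrrbbr · max L -93/64 · min R -185/128 ⇒ -371/256
11 of 15 · rrbbrrrbbrr · max L -93/64 · min R -371/256 ⇒ -743/512
12 of 15 · rrbbrrrbbrrb · max L -743/512 · min R -371/256 ⇒ -1485/1024
13 of 15 · rrbbrrrbbrrbb · max L -1485/1024 · min R -371/256 ⇒ -2969/2048
14 of 15 · rrbbrrrbbrrbbr · max L -1485/1024 · min R -2969/2048 ⇒ -5939/4096
15 of 15 · rrbbrrrbbrrbbrb · max L -5939/4096 · min R -2969/2048 ⇒ -11877/8192

-11877/8192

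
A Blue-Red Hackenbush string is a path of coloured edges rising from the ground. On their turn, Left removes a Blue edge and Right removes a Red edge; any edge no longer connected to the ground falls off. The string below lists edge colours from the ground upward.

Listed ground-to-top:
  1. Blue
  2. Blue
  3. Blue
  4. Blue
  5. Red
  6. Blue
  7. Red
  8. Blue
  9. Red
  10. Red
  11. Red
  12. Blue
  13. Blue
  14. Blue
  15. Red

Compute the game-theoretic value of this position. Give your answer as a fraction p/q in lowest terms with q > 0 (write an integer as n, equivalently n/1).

7453/2048

Build g(s[:k]) for k = 1..15, string s = Blue Blue Blue Blue Red Blue Red Blue Red Red Red Blue Blue Blue Red.
edge 1 of 15 (Blue): { 0 | ∅ } ⇒ 1
edge 2 of 15 (Blue): { 0 1 | ∅ } ⇒ 2
edge 3 of 15 (Blue): { 0 1 2 | ∅ } ⇒ 3
edge 4 of 15 (Blue): { 0 1 2 3 | ∅ } ⇒ 4
edge 5 of 15 (Red): { 0 1 2 3 | 4 } ⇒ 7/2
edge 6 of 15 (Blue): { 0 1 2 3 7/2 | 4 } ⇒ 15/4
edge 7 of 15 (Red): { 0 1 2 3 7/2 | 15/4 4 } ⇒ 29/8
edge 8 of 15 (Blue): { 0 1 2 3 7/2 29/8 | 15/4 4 } ⇒ 59/16
edge 9 of 15 (Red): { 0 1 2 3 7/2 29/8 | 59/16 15/4 4 } ⇒ 117/32
edge 10 of 15 (Red): { 0 1 2 3 7/2 29/8 | 117/32 59/16 15/4 4 } ⇒ 233/64
edge 11 of 15 (Red): { 0 1 2 3 7/2 29/8 | 233/64 117/32 59/16 15/4 4 } ⇒ 465/128
edge 12 of 15 (Blue): { 0 1 2 3 7/2 29/8 465/128 | 233/64 117/32 59/16 15/4 4 } ⇒ 931/256
edge 13 of 15 (Blue): { 0 1 2 3 7/2 29/8 465/128 931/256 | 233/64 117/32 59/16 15/4 4 } ⇒ 1863/512
edge 14 of 15 (Blue): { 0 1 2 3 7/2 29/8 465/128 931/256 1863/512 | 233/64 117/32 59/16 15/4 4 } ⇒ 3727/1024
edge 15 of 15 (Red): { 0 1 2 3 7/2 29/8 465/128 931/256 1863/512 | 3727/1024 233/64 117/32 59/16 15/4 4 } ⇒ 7453/2048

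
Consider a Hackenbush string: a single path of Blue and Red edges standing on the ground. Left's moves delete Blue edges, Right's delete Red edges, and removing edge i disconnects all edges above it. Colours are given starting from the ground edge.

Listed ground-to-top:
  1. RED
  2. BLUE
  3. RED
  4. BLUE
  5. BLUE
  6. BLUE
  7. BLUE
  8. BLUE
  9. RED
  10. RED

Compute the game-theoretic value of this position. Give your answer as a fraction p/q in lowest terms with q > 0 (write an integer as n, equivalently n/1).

value(R) = { · | 0 } so -1
value(RB) = { -1 | 0 } so -1/2
value(RBR) = { -1 | -1/2 0 } so -3/4
value(RBRB) = { -1 -3/4 | -1/2 0 } so -5/8
value(RBRBB) = { -1 -3/4 -5/8 | -1/2 0 } so -9/16
value(RBRBBB) = { -1 -3/4 -5/8 -9/16 | -1/2 0 } so -17/32
value(RBRBBBB) = { -1 -3/4 -5/8 -9/16 -17/32 | -1/2 0 } so -33/64
value(RBRBBBBB) = { -1 -3/4 -5/8 -9/16 -17/32 -33/64 | -1/2 0 } so -65/128
value(RBRBBBBBR) = { -1 -3/4 -5/8 -9/16 -17/32 -33/64 | -65/128 -1/2 0 } so -131/256
value(RBRBBBBBRR) = { -1 -3/4 -5/8 -9/16 -17/32 -33/64 | -131/256 -65/128 -1/2 0 } so -263/512

-263/512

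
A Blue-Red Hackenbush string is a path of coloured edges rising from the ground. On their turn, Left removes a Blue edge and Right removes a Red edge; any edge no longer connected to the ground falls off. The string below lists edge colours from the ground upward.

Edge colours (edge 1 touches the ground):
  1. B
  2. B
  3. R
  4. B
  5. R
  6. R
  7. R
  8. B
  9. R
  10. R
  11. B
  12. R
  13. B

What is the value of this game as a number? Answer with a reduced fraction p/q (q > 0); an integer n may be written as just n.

val_1 [B]  L=[0]  R=[∅]  so 1
val_2 [BB]  L=[0; 1]  R=[∅]  so 2
val_3 [BBR]  L=[0; 1]  R=[2]  so 3/2
val_4 [BBRB]  L=[0; 1; 3/2]  R=[2]  so 7/4
val_5 [BBRBR]  L=[0; 1; 3/2]  R=[7/4; 2]  so 13/8
val_6 [BBRBRR]  L=[0; 1; 3/2]  R=[13/8; 7/4; 2]  so 25/16
val_7 [BBRBRRR]  L=[0; 1; 3/2]  R=[25/16; 13/8; 7/4; 2]  so 49/32
val_8 [BBRBRRRB]  L=[0; 1; 3/2; 49/32]  R=[25/16; 13/8; 7/4; 2]  so 99/64
val_9 [BBRBRRRBR]  L=[0; 1; 3/2; 49/32]  R=[99/64; 25/16; 13/8; 7/4; 2]  so 197/128
val_10 [BBRBRRRBRR]  L=[0; 1; 3/2; 49/32]  R=[197/128; 99/64; 25/16; 13/8; 7/4; 2]  so 393/256
val_11 [BBRBRRRBRRB]  L=[0; 1; 3/2; 49/32; 393/256]  R=[197/128; 99/64; 25/16; 13/8; 7/4; 2]  so 787/512
val_12 [BBRBRRRBRRBR]  L=[0; 1; 3/2; 49/32; 393/256]  R=[787/512; 197/128; 99/64; 25/16; 13/8; 7/4; 2]  so 1573/1024
val_13 [BBRBRRRBRRBRB]  L=[0; 1; 3/2; 49/32; 393/256; 1573/1024]  R=[787/512; 197/128; 99/64; 25/16; 13/8; 7/4; 2]  so 3147/2048

3147/2048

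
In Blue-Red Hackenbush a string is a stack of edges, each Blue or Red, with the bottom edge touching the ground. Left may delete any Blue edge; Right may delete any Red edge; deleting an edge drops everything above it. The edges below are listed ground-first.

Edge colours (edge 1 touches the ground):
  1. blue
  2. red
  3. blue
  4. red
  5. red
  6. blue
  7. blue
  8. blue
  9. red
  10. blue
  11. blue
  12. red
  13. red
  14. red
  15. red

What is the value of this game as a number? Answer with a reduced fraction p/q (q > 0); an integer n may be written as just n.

Recurse on prefixes of the 15-edge string blue red blue red red blue blue blue red blue blue red red red red:
edge 1 of 15 (blue): { 0 | (no moves) } — 1
edge 2 of 15 (red): { 0 | 1 } — 1/2
edge 3 of 15 (blue): { 0, 1/2 | 1 } — 3/4
edge 4 of 15 (red): { 0, 1/2 | 3/4, 1 } — 5/8
edge 5 of 15 (red): { 0, 1/2 | 5/8, 3/4, 1 } — 9/16
edge 6 of 15 (blue): { 0, 1/2, 9/16 | 5/8, 3/4, 1 } — 19/32
edge 7 of 15 (blue): { 0, 1/2, 9/16, 19/32 | 5/8, 3/4, 1 } — 39/64
edge 8 of 15 (blue): { 0, 1/2, 9/16, 19/32, 39/64 | 5/8, 3/4, 1 } — 79/128
edge 9 of 15 (red): { 0, 1/2, 9/16, 19/32, 39/64 | 79/128, 5/8, 3/4, 1 } — 157/256
edge 10 of 15 (blue): { 0, 1/2, 9/16, 19/32, 39/64, 157/256 | 79/128, 5/8, 3/4, 1 } — 315/512
edge 11 of 15 (blue): { 0, 1/2, 9/16, 19/32, 39/64, 157/256, 315/512 | 79/128, 5/8, 3/4, 1 } — 631/1024
edge 12 of 15 (red): { 0, 1/2, 9/16, 19/32, 39/64, 157/256, 315/512 | 631/1024, 79/128, 5/8, 3/4, 1 } — 1261/2048
edge 13 of 15 (red): { 0, 1/2, 9/16, 19/32, 39/64, 157/256, 315/512 | 1261/2048, 631/1024, 79/128, 5/8, 3/4, 1 } — 2521/4096
edge 14 of 15 (red): { 0, 1/2, 9/16, 19/32, 39/64, 157/256, 315/512 | 2521/4096, 1261/2048, 631/1024, 79/128, 5/8, 3/4, 1 } — 5041/8192
edge 15 of 15 (red): { 0, 1/2, 9/16, 19/32, 39/64, 157/256, 315/512 | 5041/8192, 2521/4096, 1261/2048, 631/1024, 79/128, 5/8, 3/4, 1 } — 10081/16384

10081/16384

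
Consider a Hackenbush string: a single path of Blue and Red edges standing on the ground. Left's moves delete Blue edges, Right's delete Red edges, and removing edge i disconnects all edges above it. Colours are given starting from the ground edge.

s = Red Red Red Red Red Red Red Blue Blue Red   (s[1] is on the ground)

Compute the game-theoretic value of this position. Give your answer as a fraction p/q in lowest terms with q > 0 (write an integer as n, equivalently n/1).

Build val(s[:k]) for k = 1..10, string s = Red Red Red Red Red Red Red Blue Blue Red.
edge 1 of 10 (Red): { none | 0 } so -1
edge 2 of 10 (Red): { none | -1,0 } so -2
edge 3 of 10 (Red): { none | -2,-1,0 } so -3
edge 4 of 10 (Red): { none | -3,-2,-1,0 } so -4
edge 5 of 10 (Red): { none | -4,-3,-2,-1,0 } so -5
edge 6 of 10 (Red): { none | -5,-4,-3,-2,-1,0 } so -6
edge 7 of 10 (Red): { none | -6,-5,-4,-3,-2,-1,0 } so -7
edge 8 of 10 (Blue): { -7 | -6,-5,-4,-3,-2,-1,0 } so -13/2
edge 9 of 10 (Blue): { -7,-13/2 | -6,-5,-4,-3,-2,-1,0 } so -25/4
edge 10 of 10 (Red): { -7,-13/2 | -25/4,-6,-5,-4,-3,-2,-1,0 } so -51/8

-51/8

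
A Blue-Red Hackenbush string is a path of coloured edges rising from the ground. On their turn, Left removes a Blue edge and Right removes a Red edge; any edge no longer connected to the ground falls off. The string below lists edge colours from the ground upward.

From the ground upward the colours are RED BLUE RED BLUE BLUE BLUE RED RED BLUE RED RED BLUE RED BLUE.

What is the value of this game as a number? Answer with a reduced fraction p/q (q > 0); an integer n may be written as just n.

Recurse on prefixes of the 14-edge string RED BLUE RED BLUE BLUE BLUE RED RED BLUE RED RED BLUE RED BLUE:
edge 1 of 14 (RED): { (no moves) | 0 } so -1
edge 2 of 14 (BLUE): { -1 | 0 } so -1/2
edge 3 of 14 (RED): { -1 | -1/2, 0 } so -3/4
edge 4 of 14 (BLUE): { -1, -3/4 | -1/2, 0 } so -5/8
edge 5 of 14 (BLUE): { -1, -3/4, -5/8 | -1/2, 0 } so -9/16
edge 6 of 14 (BLUE): { -1, -3/4, -5/8, -9/16 | -1/2, 0 } so -17/32
edge 7 of 14 (RED): { -1, -3/4, -5/8, -9/16 | -17/32, -1/2, 0 } so -35/64
edge 8 of 14 (RED): { -1, -3/4, -5/8, -9/16 | -35/64, -17/32, -1/2, 0 } so -71/128
edge 9 of 14 (BLUE): { -1, -3/4, -5/8, -9/16, -71/128 | -35/64, -17/32, -1/2, 0 } so -141/256
edge 10 of 14 (RED): { -1, -3/4, -5/8, -9/16, -71/128 | -141/256, -35/64, -17/32, -1/2, 0 } so -283/512
edge 11 of 14 (RED): { -1, -3/4, -5/8, -9/16, -71/128 | -283/512, -141/256, -35/64, -17/32, -1/2, 0 } so -567/1024
edge 12 of 14 (BLUE): { -1, -3/4, -5/8, -9/16, -71/128, -567/1024 | -283/512, -141/256, -35/64, -17/32, -1/2, 0 } so -1133/2048
edge 13 of 14 (RED): { -1, -3/4, -5/8, -9/16, -71/128, -567/1024 | -1133/2048, -283/512, -141/256, -35/64, -17/32, -1/2, 0 } so -2267/4096
edge 14 of 14 (BLUE): { -1, -3/4, -5/8, -9/16, -71/128, -567/1024, -2267/4096 | -1133/2048, -283/512, -141/256, -35/64, -17/32, -1/2, 0 } so -4533/8192

-4533/8192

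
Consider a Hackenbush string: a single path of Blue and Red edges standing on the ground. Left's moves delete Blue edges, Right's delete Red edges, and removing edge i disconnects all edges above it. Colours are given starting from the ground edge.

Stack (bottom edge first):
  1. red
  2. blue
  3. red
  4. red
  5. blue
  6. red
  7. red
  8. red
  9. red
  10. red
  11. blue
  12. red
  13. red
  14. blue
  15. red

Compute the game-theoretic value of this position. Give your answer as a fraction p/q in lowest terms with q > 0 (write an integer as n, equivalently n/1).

-14299/16384

edge 1 of 15 (red): { — | 0 } so -1
edge 2 of 15 (blue): { -1 | 0 } so -1/2
edge 3 of 15 (red): { -1 | -1/2 0 } so -3/4
edge 4 of 15 (red): { -1 | -3/4 -1/2 0 } so -7/8
edge 5 of 15 (blue): { -1 -7/8 | -3/4 -1/2 0 } so -13/16
edge 6 of 15 (red): { -1 -7/8 | -13/16 -3/4 -1/2 0 } so -27/32
edge 7 of 15 (red): { -1 -7/8 | -27/32 -13/16 -3/4 -1/2 0 } so -55/64
edge 8 of 15 (red): { -1 -7/8 | -55/64 -27/32 -13/16 -3/4 -1/2 0 } so -111/128
edge 9 of 15 (red): { -1 -7/8 | -111/128 -55/64 -27/32 -13/16 -3/4 -1/2 0 } so -223/256
edge 10 of 15 (red): { -1 -7/8 | -223/256 -111/128 -55/64 -27/32 -13/16 -3/4 -1/2 0 } so -447/512
edge 11 of 15 (blue): { -1 -7/8 -447/512 | -223/256 -111/128 -55/64 -27/32 -13/16 -3/4 -1/2 0 } so -893/1024
edge 12 of 15 (red): { -1 -7/8 -447/512 | -893/1024 -223/256 -111/128 -55/64 -27/32 -13/16 -3/4 -1/2 0 } so -1787/2048
edge 13 of 15 (red): { -1 -7/8 -447/512 | -1787/2048 -893/1024 -223/256 -111/128 -55/64 -27/32 -13/16 -3/4 -1/2 0 } so -3575/4096
edge 14 of 15 (blue): { -1 -7/8 -447/512 -3575/4096 | -1787/2048 -893/1024 -223/256 -111/128 -55/64 -27/32 -13/16 -3/4 -1/2 0 } so -7149/8192
edge 15 of 15 (red): { -1 -7/8 -447/512 -3575/4096 | -7149/8192 -1787/2048 -893/1024 -223/256 -111/128 -55/64 -27/32 -13/16 -3/4 -1/2 0 } so -14299/16384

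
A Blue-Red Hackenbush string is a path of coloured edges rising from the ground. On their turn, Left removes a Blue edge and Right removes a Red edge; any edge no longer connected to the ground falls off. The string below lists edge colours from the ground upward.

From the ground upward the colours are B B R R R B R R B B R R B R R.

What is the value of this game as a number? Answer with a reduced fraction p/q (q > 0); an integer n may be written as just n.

B: Left { 0 }, Right { (no moves) } => simplest 1
BB: Left { 0,1 }, Right { (no moves) } => simplest 2
BBR: Left { 0,1 }, Right { 2 } => simplest 3/2
BBRR: Left { 0,1 }, Right { 3/2,2 } => simplest 5/4
BBRRR: Left { 0,1 }, Right { 5/4,3/2,2 } => simplest 9/8
BBRRRB: Left { 0,1,9/8 }, Right { 5/4,3/2,2 } => simplest 19/16
BBRRRBR: Left { 0,1,9/8 }, Right { 19/16,5/4,3/2,2 } => simplest 37/32
BBRRRBRR: Left { 0,1,9/8 }, Right { 37/32,19/16,5/4,3/2,2 } => simplest 73/64
BBRRRBRRB: Left { 0,1,9/8,73/64 }, Right { 37/32,19/16,5/4,3/2,2 } => simplest 147/128
BBRRRBRRBB: Left { 0,1,9/8,73/64,147/128 }, Right { 37/32,19/16,5/4,3/2,2 } => simplest 295/256
BBRRRBRRBBR: Left { 0,1,9/8,73/64,147/128 }, Right { 295/256,37/32,19/16,5/4,3/2,2 } => simplest 589/512
BBRRRBRRBBRR: Left { 0,1,9/8,73/64,147/128 }, Right { 589/512,295/256,37/32,19/16,5/4,3/2,2 } => simplest 1177/1024
BBRRRBRRBBRRB: Left { 0,1,9/8,73/64,147/128,1177/1024 }, Right { 589/512,295/256,37/32,19/16,5/4,3/2,2 } => simplest 2355/2048
BBRRRBRRBBRRBR: Left { 0,1,9/8,73/64,147/128,1177/1024 }, Right { 2355/2048,589/512,295/256,37/32,19/16,5/4,3/2,2 } => simplest 4709/4096
BBRRRBRRBBRRBRR: Left { 0,1,9/8,73/64,147/128,1177/1024 }, Right { 4709/4096,2355/2048,589/512,295/256,37/32,19/16,5/4,3/2,2 } => simplest 9417/8192

9417/8192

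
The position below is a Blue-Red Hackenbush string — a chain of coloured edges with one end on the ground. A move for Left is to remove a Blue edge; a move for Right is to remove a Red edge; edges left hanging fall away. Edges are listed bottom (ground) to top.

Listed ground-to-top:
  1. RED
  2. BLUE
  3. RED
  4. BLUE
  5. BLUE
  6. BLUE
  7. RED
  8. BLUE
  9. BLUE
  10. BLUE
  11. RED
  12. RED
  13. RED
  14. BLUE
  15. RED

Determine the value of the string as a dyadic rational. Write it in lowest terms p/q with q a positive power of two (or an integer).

step 1: add RED to get R; options L={ none } R={ 0 } => -1
step 2: add BLUE to get RB; options L={ -1 } R={ 0 } => -1/2
step 3: add RED to get RBR; options L={ -1 } R={ -1/2 0 } => -3/4
step 4: add BLUE to get RBRB; options L={ -1 -3/4 } R={ -1/2 0 } => -5/8
step 5: add BLUE to get RBRBB; options L={ -1 -3/4 -5/8 } R={ -1/2 0 } => -9/16
step 6: add BLUE to get RBRBBB; options L={ -1 -3/4 -5/8 -9/16 } R={ -1/2 0 } => -17/32
step 7: add RED to get RBRBBBR; options L={ -1 -3/4 -5/8 -9/16 } R={ -17/32 -1/2 0 } => -35/64
step 8: add BLUE to get RBRBBBRB; options L={ -1 -3/4 -5/8 -9/16 -35/64 } R={ -17/32 -1/2 0 } => -69/128
step 9: add BLUE to get RBRBBBRBB; options L={ -1 -3/4 -5/8 -9/16 -35/64 -69/128 } R={ -17/32 -1/2 0 } => -137/256
step 10: add BLUE to get RBRBBBRBBB; options L={ -1 -3/4 -5/8 -9/16 -35/64 -69/128 -137/256 } R={ -17/32 -1/2 0 } => -273/512
step 11: add RED to get RBRBBBRBBBR; options L={ -1 -3/4 -5/8 -9/16 -35/64 -69/128 -137/256 } R={ -273/512 -17/32 -1/2 0 } => -547/1024
step 12: add RED to get RBRBBBRBBBRR; options L={ -1 -3/4 -5/8 -9/16 -35/64 -69/128 -137/256 } R={ -547/1024 -273/512 -17/32 -1/2 0 } => -1095/2048
step 13: add RED to get RBRBBBRBBBRRR; options L={ -1 -3/4 -5/8 -9/16 -35/64 -69/128 -137/256 } R={ -1095/2048 -547/1024 -273/512 -17/32 -1/2 0 } => -2191/4096
step 14: add BLUE to get RBRBBBRBBBRRRB; options L={ -1 -3/4 -5/8 -9/16 -35/64 -69/128 -137/256 -2191/4096 } R={ -1095/2048 -547/1024 -273/512 -17/32 -1/2 0 } => -4381/8192
step 15: add RED to get RBRBBBRBBBRRRBR; options L={ -1 -3/4 -5/8 -9/16 -35/64 -69/128 -137/256 -2191/4096 } R={ -4381/8192 -1095/2048 -547/1024 -273/512 -17/32 -1/2 0 } => -8763/16384

-8763/16384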